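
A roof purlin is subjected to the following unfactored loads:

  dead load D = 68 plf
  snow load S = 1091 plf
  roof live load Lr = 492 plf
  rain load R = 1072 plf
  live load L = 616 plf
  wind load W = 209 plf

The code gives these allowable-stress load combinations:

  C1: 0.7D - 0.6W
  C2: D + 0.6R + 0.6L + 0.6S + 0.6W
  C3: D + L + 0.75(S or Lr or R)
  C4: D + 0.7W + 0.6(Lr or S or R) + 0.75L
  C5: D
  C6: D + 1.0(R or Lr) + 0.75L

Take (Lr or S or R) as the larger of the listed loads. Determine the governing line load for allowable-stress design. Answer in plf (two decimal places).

1860.80 plf

(S or Lr or R) → S = 1091 plf; (Lr or S or R) → S = 1091 plf; (R or Lr) → R = 1072 plf.
C1: 0.7(68) - 0.6(209) = 47.60 - 125.40 = -77.80
C2: 1.0(68) + 0.6(1072) + 0.6(616) + 0.6(1091) + 0.6(209) = 68.00 + 643.20 + 369.60 + 654.60 + 125.40 = 1860.80
C3: 1.0(68) + 1.0(616) + 0.75(1091) = 68.00 + 616.00 + 818.25 = 1502.25
C4: 1.0(68) + 0.7(209) + 0.6(1091) + 0.75(616) = 68.00 + 146.30 + 654.60 + 462.00 = 1330.90
C5: 1.0(68) = 68.00
C6: 1.0(68) + 1.0(1072) + 0.75(616) = 68.00 + 1072.00 + 462.00 = 1602.00
Combination 2 governs: w = 1860.80 plf.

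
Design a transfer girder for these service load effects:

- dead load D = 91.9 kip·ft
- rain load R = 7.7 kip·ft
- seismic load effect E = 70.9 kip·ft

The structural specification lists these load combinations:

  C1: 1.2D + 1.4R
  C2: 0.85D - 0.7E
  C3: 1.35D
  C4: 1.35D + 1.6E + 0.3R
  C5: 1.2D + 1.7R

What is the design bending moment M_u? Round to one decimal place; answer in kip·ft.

C1: 1.2(91.9) + 1.4(7.7) = 110.3 + 10.8 = 121.1
C2: 0.85(91.9) - 0.7(70.9) = 78.1 - 49.6 = 28.5
C3: 1.35(91.9) = 124.1
C4: 1.35(91.9) + 1.6(70.9) + 0.3(7.7) = 124.1 + 113.4 + 2.3 = 239.8
C5: 1.2(91.9) + 1.7(7.7) = 110.3 + 13.1 = 123.4
The controlling combination is 4, giving 239.8 kip·ft.

239.8 kip·ft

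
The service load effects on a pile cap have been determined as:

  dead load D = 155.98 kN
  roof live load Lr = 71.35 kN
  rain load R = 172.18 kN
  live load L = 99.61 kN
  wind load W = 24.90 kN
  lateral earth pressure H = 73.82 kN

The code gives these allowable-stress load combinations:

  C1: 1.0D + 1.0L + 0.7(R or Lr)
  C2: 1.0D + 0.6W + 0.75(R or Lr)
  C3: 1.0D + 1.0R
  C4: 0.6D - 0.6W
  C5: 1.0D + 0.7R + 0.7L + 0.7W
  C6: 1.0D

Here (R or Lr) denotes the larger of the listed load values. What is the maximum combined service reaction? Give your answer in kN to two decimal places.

376.12 kN

(R or Lr) → R = 172.18 kN.
C1: 1.0(155.98) + 1.0(99.61) + 0.7(172.18) = 376.12
C2: 1.0(155.98) + 0.6(24.90) + 0.75(172.18) = 300.06
C3: 1.0(155.98) + 1.0(172.18) = 328.16
C4: 0.6(155.98) - 0.6(24.90) = 78.65
C5: 1.0(155.98) + 0.7(172.18) + 0.7(99.61) + 0.7(24.90) = 363.66
C6: 1.0(155.98) = 155.98
Combination 1 governs: V = 376.12 kN.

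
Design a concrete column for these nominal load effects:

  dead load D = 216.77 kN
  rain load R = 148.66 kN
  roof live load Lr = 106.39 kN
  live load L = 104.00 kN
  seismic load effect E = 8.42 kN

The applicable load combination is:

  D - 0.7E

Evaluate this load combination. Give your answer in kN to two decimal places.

210.88 kN

1.0(216.77) - 0.7(8.42) = 216.77 - 5.89 = 210.88
P_u = 210.88 kN.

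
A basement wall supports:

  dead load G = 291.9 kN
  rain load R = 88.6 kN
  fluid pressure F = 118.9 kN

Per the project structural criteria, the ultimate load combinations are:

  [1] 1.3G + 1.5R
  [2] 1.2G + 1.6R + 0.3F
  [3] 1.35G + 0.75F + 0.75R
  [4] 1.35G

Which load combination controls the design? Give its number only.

[1] 1.3(291.9) + 1.5(88.6) = 512.4
[2] 1.2(291.9) + 1.6(88.6) + 0.3(118.9) = 527.7
[3] 1.35(291.9) + 0.75(118.9) + 0.75(88.6) = 549.7
[4] 1.35(291.9) = 394.1
The largest value is 549.7 kN from combination 3.

Combination 3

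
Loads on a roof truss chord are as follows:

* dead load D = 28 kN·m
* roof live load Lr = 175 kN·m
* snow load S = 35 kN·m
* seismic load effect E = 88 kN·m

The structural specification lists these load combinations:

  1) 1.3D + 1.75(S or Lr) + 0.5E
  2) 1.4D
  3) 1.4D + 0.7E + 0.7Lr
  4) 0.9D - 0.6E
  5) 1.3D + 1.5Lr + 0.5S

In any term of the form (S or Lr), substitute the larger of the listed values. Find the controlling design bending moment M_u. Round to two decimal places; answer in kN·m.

386.65 kN·m

(S or Lr) → Lr = 175 kN·m.
1) 1.3(28) + 1.75(175) + 0.5(88) = 36.40 + 306.25 + 44.00 = 386.65
2) 1.4(28) = 39.20
3) 1.4(28) + 0.7(88) + 0.7(175) = 39.20 + 61.60 + 122.50 = 223.30
4) 0.9(28) - 0.6(88) = 25.20 - 52.80 = -27.60
5) 1.3(28) + 1.5(175) + 0.5(35) = 36.40 + 262.50 + 17.50 = 316.40
Combination 1 governs: M_u = 386.65 kN·m.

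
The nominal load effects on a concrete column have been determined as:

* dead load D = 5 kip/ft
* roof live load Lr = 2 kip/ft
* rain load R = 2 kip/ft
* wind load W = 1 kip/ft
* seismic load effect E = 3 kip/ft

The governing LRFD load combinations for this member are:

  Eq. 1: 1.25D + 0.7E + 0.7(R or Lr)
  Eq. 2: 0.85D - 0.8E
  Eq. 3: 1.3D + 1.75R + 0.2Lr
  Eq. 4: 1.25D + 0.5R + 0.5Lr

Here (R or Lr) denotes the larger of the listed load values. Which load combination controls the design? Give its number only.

Combination 3

(R or Lr) → R = 2 kip/ft.
Eq. 1: 1.25(5) + 0.7(3) + 0.7(2) = 6.3 + 2.1 + 1.4 = 9.8
Eq. 2: 0.85(5) - 0.8(3) = 4.3 - 2.4 = 1.9
Eq. 3: 1.3(5) + 1.75(2) + 0.2(2) = 6.5 + 3.5 + 0.4 = 10.4
Eq. 4: 1.25(5) + 0.5(2) + 0.5(2) = 6.3 + 1.0 + 1.0 = 8.3
The largest value is 10.4 kip/ft from combination 3.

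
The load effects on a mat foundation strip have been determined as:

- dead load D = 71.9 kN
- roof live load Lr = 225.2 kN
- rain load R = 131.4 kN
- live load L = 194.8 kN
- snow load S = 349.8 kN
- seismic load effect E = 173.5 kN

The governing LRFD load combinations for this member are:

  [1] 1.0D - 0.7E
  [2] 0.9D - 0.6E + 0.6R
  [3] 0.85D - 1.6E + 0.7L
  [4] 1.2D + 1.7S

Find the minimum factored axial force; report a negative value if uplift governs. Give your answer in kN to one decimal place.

-80.1 kN

[1] 1.0(71.9) - 0.7(173.5) = 71.9 - 121.5 = -49.6
[2] 0.9(71.9) - 0.6(173.5) + 0.6(131.4) = 39.5
[3] 0.85(71.9) - 1.6(173.5) + 0.7(194.8) = 61.1 - 277.6 + 136.4 = -80.1
[4] 1.2(71.9) + 1.7(349.8) = 680.9
Combination 3 gives the minimum: -80.1 kN.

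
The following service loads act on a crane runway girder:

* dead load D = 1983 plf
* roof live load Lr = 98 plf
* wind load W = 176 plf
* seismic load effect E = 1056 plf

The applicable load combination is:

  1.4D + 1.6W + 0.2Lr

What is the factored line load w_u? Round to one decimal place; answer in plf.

1.4(1983) + 1.6(176) + 0.2(98) = 2776.2 + 281.6 + 19.6 = 3077.4
w_u = 3077.4 plf.

3077.4 plf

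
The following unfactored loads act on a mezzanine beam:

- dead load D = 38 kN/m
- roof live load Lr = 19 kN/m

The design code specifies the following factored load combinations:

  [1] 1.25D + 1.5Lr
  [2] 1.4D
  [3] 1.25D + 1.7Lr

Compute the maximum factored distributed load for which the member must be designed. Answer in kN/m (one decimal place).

79.8 kN/m

[1] 1.25(38) + 1.5(19) = 47.5 + 28.5 = 76.0
[2] 1.4(38) = 53.2
[3] 1.25(38) + 1.7(19) = 47.5 + 32.3 = 79.8
Maximum is from combination 3.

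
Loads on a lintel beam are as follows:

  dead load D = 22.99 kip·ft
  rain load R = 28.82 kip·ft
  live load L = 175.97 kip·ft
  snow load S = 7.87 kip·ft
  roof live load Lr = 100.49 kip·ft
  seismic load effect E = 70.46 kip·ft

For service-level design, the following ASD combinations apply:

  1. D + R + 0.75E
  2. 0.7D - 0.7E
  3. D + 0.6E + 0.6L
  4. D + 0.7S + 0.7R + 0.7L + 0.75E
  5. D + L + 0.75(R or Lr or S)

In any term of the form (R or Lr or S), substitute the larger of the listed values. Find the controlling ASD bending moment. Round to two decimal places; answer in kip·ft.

(R or Lr or S) → Lr = 100.49 kip·ft.
1. 1.0(22.99) + 1.0(28.82) + 0.75(70.46) = 22.99 + 28.82 + 52.85 = 104.66
2. 0.7(22.99) - 0.7(70.46) = 16.09 - 49.32 = -33.23
3. 1.0(22.99) + 0.6(70.46) + 0.6(175.97) = 22.99 + 42.28 + 105.58 = 170.85
4. 1.0(22.99) + 0.7(7.87) + 0.7(28.82) + 0.7(175.97) + 0.75(70.46) = 22.99 + 5.51 + 20.17 + 123.18 + 52.85 = 224.70
5. 1.0(22.99) + 1.0(175.97) + 0.75(100.49) = 22.99 + 175.97 + 75.37 = 274.33
The controlling combination is 5, giving 274.33 kip·ft.

274.33 kip·ft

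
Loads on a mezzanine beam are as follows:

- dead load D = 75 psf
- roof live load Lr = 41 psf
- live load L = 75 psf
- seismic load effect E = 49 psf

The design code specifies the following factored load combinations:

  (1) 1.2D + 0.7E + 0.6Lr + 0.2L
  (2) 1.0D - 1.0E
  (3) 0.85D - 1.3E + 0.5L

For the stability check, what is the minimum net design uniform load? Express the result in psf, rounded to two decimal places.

26.00 psf

(1) 1.2(75) + 0.7(49) + 0.6(41) + 0.2(75) = 90.00 + 34.30 + 24.60 + 15.00 = 163.90
(2) 1.0(75) - 1.0(49) = 75.00 - 49.00 = 26.00
(3) 0.85(75) - 1.3(49) + 0.5(75) = 63.75 - 63.70 + 37.50 = 37.55
Combination 2 gives the minimum: 26.00 psf.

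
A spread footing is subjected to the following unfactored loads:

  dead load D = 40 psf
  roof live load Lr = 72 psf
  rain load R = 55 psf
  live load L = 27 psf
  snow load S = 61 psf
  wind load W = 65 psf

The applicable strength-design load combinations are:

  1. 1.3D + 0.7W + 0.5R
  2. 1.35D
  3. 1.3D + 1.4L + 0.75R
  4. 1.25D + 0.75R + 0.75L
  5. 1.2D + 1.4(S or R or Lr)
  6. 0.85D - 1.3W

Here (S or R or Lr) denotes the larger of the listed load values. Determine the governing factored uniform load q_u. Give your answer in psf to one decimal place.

(S or R or Lr) → Lr = 72 psf.
1. 1.3(40) + 0.7(65) + 0.5(55) = 52.0 + 45.5 + 27.5 = 125.0
2. 1.35(40) = 54.0
3. 1.3(40) + 1.4(27) + 0.75(55) = 52.0 + 37.8 + 41.3 = 131.1
4. 1.25(40) + 0.75(55) + 0.75(27) = 111.5
5. 1.2(40) + 1.4(72) = 48.0 + 100.8 = 148.8
6. 0.85(40) - 1.3(65) = 34.0 - 84.5 = -50.5
The controlling combination is 5, giving 148.8 psf.

148.8 psf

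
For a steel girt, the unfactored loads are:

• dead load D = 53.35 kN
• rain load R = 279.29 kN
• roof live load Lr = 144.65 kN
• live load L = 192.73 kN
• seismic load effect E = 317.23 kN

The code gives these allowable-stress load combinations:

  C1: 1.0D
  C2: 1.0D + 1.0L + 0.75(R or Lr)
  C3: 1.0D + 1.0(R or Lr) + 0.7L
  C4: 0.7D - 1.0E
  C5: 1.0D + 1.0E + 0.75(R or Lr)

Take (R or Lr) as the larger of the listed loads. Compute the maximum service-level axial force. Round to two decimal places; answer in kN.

580.05 kN

(R or Lr) → R = 279.29 kN.
C1: 1.0(53.35) = 53.35
C2: 1.0(53.35) + 1.0(192.73) + 0.75(279.29) = 53.35 + 192.73 + 209.47 = 455.55
C3: 1.0(53.35) + 1.0(279.29) + 0.7(192.73) = 53.35 + 279.29 + 134.91 = 467.55
C4: 0.7(53.35) - 1.0(317.23) = -279.89
C5: 1.0(53.35) + 1.0(317.23) + 0.75(279.29) = 53.35 + 317.23 + 209.47 = 580.05
The controlling combination is 5, giving 580.05 kN.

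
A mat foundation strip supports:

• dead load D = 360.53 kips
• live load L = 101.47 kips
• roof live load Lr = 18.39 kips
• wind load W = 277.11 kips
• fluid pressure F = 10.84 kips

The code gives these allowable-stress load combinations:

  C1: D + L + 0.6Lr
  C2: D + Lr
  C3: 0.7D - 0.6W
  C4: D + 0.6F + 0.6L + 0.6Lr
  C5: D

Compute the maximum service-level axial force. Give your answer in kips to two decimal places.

C1: 1.0(360.53) + 1.0(101.47) + 0.6(18.39) = 360.53 + 101.47 + 11.03 = 473.03
C2: 1.0(360.53) + 1.0(18.39) = 360.53 + 18.39 = 378.92
C3: 0.7(360.53) - 0.6(277.11) = 86.11
C4: 1.0(360.53) + 0.6(10.84) + 0.6(101.47) + 0.6(18.39) = 438.95
C5: 1.0(360.53) = 360.53
The controlling combination is 1, giving 473.03 kips.

473.03 kips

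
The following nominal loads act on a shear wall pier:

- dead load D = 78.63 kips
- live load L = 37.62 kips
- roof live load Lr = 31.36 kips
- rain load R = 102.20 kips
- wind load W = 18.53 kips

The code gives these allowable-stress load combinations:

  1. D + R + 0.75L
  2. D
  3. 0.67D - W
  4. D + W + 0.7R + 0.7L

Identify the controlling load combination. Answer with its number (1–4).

1. 1.0(78.63) + 1.0(102.20) + 0.75(37.62) = 78.63 + 102.20 + 28.22 = 209.05
2. 1.0(78.63) = 78.63
3. 0.67(78.63) - 1.0(18.53) = 52.68 - 18.53 = 34.15
4. 1.0(78.63) + 1.0(18.53) + 0.7(102.20) + 0.7(37.62) = 78.63 + 18.53 + 71.54 + 26.33 = 195.03
The largest value is 209.05 kips from combination 1.

Combination 1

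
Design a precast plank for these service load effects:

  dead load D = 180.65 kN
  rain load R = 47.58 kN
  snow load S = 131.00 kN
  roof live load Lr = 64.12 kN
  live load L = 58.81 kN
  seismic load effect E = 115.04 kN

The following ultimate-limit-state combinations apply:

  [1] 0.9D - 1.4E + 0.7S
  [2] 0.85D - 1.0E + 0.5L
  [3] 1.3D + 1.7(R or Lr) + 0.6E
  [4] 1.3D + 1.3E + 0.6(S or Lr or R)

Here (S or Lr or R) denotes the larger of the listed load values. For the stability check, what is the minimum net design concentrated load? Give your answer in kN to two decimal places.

67.92 kN

(R or Lr) → Lr = 64.12 kN; (S or Lr or R) → S = 131.00 kN.
[1] 0.9(180.65) - 1.4(115.04) + 0.7(131.00) = 93.23
[2] 0.85(180.65) - 1.0(115.04) + 0.5(58.81) = 67.92
[3] 1.3(180.65) + 1.7(64.12) + 0.6(115.04) = 412.87
[4] 1.3(180.65) + 1.3(115.04) + 0.6(131.00) = 463.00
Combination 2 gives the minimum: 67.92 kN.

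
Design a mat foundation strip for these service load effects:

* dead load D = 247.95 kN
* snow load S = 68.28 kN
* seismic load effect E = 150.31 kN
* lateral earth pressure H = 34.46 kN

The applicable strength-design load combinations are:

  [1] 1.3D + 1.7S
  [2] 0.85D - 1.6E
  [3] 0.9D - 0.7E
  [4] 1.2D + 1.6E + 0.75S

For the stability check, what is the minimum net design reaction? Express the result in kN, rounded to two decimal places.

[1] 1.3(247.95) + 1.7(68.28) = 438.41
[2] 0.85(247.95) - 1.6(150.31) = 210.76 - 240.50 = -29.74
[3] 0.9(247.95) - 0.7(150.31) = 223.16 - 105.22 = 117.94
[4] 1.2(247.95) + 1.6(150.31) + 0.75(68.28) = 297.54 + 240.50 + 51.21 = 589.25
Combination 2 gives the minimum: -29.74 kN.

-29.74 kN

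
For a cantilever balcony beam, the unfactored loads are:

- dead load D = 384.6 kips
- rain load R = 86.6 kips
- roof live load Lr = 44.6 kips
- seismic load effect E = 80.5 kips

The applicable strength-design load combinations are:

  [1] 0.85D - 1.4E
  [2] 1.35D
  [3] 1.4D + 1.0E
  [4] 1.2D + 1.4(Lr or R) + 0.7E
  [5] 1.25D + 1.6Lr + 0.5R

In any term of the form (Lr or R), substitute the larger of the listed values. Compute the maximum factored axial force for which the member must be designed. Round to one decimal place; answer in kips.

(Lr or R) → R = 86.6 kips.
[1] 0.85(384.6) - 1.4(80.5) = 326.9 - 112.7 = 214.2
[2] 1.35(384.6) = 519.2
[3] 1.4(384.6) + 1.0(80.5) = 538.4 + 80.5 = 618.9
[4] 1.2(384.6) + 1.4(86.6) + 0.7(80.5) = 461.5 + 121.2 + 56.4 = 639.1
[5] 1.25(384.6) + 1.6(44.6) + 0.5(86.6) = 595.4
The controlling combination is 4, giving 639.1 kips.

639.1 kips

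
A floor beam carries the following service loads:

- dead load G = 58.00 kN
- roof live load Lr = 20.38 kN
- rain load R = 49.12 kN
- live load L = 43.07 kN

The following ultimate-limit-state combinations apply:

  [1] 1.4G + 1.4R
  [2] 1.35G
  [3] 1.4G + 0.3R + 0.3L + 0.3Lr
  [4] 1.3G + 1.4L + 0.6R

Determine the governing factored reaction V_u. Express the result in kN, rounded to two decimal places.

[1] 1.4(58.00) + 1.4(49.12) = 149.97
[2] 1.35(58.00) = 78.30
[3] 1.4(58.00) + 0.3(49.12) + 0.3(43.07) + 0.3(20.38) = 114.97
[4] 1.3(58.00) + 1.4(43.07) + 0.6(49.12) = 165.17
Combination 4 governs: V_u = 165.17 kN.

165.17 kN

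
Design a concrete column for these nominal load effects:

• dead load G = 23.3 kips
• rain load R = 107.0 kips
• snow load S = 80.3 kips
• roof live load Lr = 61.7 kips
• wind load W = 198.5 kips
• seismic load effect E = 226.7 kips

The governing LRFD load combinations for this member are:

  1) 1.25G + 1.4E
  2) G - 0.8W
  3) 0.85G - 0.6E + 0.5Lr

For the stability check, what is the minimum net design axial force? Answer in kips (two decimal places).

-135.50 kips

1) 1.25(23.3) + 1.4(226.7) = 29.13 + 317.38 = 346.51
2) 1.0(23.3) - 0.8(198.5) = 23.30 - 158.80 = -135.50
3) 0.85(23.3) - 0.6(226.7) + 0.5(61.7) = -85.37
Combination 2 gives the minimum: -135.50 kips.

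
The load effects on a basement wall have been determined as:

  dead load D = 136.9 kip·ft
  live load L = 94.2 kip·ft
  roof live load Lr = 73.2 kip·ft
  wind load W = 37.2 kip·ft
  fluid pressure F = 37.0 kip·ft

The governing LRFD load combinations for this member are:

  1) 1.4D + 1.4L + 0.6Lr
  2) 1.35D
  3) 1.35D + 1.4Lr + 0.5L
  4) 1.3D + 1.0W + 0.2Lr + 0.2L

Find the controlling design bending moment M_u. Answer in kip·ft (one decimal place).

1) 1.4(136.9) + 1.4(94.2) + 0.6(73.2) = 367.5
2) 1.35(136.9) = 184.8
3) 1.35(136.9) + 1.4(73.2) + 0.5(94.2) = 334.4
4) 1.3(136.9) + 1.0(37.2) + 0.2(73.2) + 0.2(94.2) = 248.7
The controlling combination is 1, giving 367.5 kip·ft.

367.5 kip·ft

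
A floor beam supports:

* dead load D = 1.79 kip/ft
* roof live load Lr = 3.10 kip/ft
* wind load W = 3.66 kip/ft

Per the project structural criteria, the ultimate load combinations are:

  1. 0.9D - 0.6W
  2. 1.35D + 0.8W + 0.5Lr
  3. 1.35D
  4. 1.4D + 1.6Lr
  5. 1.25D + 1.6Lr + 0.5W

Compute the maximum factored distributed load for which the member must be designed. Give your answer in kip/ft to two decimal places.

1. 0.9(1.79) - 0.6(3.66) = 1.61 - 2.20 = -0.59
2. 1.35(1.79) + 0.8(3.66) + 0.5(3.10) = 6.89
3. 1.35(1.79) = 2.42
4. 1.4(1.79) + 1.6(3.10) = 2.51 + 4.96 = 7.47
5. 1.25(1.79) + 1.6(3.10) + 0.5(3.66) = 2.24 + 4.96 + 1.83 = 9.03
Maximum is from combination 5.

9.03 kip/ft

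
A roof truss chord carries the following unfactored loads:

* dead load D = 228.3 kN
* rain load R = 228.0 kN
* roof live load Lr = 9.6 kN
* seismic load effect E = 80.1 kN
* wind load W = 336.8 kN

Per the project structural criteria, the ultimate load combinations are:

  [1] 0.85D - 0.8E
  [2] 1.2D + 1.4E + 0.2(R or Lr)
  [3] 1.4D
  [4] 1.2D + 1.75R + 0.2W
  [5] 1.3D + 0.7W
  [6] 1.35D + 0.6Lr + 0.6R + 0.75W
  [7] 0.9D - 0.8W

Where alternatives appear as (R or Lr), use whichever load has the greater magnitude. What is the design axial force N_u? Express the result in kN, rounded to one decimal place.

(R or Lr) → R = 228.0 kN.
[1] 0.85(228.3) - 0.8(80.1) = 194.1 - 64.1 = 130.0
[2] 1.2(228.3) + 1.4(80.1) + 0.2(228.0) = 274.0 + 112.1 + 45.6 = 431.7
[3] 1.4(228.3) = 319.6
[4] 1.2(228.3) + 1.75(228.0) + 0.2(336.8) = 740.3
[5] 1.3(228.3) + 0.7(336.8) = 296.8 + 235.8 = 532.6
[6] 1.35(228.3) + 0.6(9.6) + 0.6(228.0) + 0.75(336.8) = 308.2 + 5.8 + 136.8 + 252.6 = 703.4
[7] 0.9(228.3) - 0.8(336.8) = -64.0
The controlling combination is 4, giving 740.3 kN.

740.3 kN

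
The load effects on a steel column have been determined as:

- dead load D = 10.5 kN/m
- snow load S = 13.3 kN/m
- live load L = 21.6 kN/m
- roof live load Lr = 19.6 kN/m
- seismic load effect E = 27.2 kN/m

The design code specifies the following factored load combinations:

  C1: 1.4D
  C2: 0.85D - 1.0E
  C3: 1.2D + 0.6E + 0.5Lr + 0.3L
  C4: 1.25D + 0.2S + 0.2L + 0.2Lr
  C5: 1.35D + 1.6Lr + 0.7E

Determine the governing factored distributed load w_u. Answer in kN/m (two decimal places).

C1: 1.4(10.5) = 14.70
C2: 0.85(10.5) - 1.0(27.2) = -18.28
C3: 1.2(10.5) + 0.6(27.2) + 0.5(19.6) + 0.3(21.6) = 45.20
C4: 1.25(10.5) + 0.2(13.3) + 0.2(21.6) + 0.2(19.6) = 24.03
C5: 1.35(10.5) + 1.6(19.6) + 0.7(27.2) = 64.58
The controlling combination is 5, giving 64.58 kN/m.

64.58 kN/m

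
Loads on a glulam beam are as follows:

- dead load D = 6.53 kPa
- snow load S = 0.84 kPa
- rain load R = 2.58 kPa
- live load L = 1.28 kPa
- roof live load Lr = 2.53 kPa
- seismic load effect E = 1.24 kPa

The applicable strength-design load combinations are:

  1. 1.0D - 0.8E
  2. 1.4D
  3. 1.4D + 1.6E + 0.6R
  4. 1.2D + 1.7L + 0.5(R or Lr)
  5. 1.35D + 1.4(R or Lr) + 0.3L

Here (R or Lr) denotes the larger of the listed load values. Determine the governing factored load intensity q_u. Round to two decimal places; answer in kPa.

(R or Lr) → R = 2.58 kPa.
1. 1.0(6.53) - 0.8(1.24) = 5.54
2. 1.4(6.53) = 9.14
3. 1.4(6.53) + 1.6(1.24) + 0.6(2.58) = 12.67
4. 1.2(6.53) + 1.7(1.28) + 0.5(2.58) = 11.30
5. 1.35(6.53) + 1.4(2.58) + 0.3(1.28) = 12.81
The controlling combination is 5, giving 12.81 kPa.

12.81 kPa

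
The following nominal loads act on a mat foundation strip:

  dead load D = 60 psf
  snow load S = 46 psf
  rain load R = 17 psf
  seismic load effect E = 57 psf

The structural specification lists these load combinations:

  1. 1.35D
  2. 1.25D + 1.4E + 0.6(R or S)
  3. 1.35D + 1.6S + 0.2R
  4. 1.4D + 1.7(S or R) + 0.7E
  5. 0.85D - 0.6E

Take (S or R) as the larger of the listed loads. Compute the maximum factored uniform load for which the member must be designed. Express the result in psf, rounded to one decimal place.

(R or S) → S = 46 psf; (S or R) → S = 46 psf.
1. 1.35(60) = 81.0
2. 1.25(60) + 1.4(57) + 0.6(46) = 75.0 + 79.8 + 27.6 = 182.4
3. 1.35(60) + 1.6(46) + 0.2(17) = 81.0 + 73.6 + 3.4 = 158.0
4. 1.4(60) + 1.7(46) + 0.7(57) = 84.0 + 78.2 + 39.9 = 202.1
5. 0.85(60) - 0.6(57) = 51.0 - 34.2 = 16.8
Maximum is from combination 4.

202.1 psf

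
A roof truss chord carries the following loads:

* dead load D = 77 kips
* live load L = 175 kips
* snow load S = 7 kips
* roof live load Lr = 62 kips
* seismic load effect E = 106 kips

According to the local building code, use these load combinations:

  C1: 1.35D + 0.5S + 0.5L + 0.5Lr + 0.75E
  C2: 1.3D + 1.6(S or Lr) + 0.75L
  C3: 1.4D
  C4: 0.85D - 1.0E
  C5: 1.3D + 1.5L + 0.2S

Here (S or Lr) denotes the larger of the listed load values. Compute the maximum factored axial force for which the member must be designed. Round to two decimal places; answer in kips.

(S or Lr) → Lr = 62 kips.
C1: 1.35(77) + 0.5(7) + 0.5(175) + 0.5(62) + 0.75(106) = 103.95 + 3.50 + 87.50 + 31.00 + 79.50 = 305.45
C2: 1.3(77) + 1.6(62) + 0.75(175) = 100.10 + 99.20 + 131.25 = 330.55
C3: 1.4(77) = 107.80
C4: 0.85(77) - 1.0(106) = 65.45 - 106.00 = -40.55
C5: 1.3(77) + 1.5(175) + 0.2(7) = 100.10 + 262.50 + 1.40 = 364.00
Maximum is from combination 5.

364.00 kips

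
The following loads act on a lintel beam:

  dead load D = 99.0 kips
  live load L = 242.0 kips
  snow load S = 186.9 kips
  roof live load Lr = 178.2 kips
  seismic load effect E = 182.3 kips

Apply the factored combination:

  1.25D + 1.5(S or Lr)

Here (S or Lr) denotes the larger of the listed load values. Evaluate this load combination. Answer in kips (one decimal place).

404.1 kips

(S or Lr) → S = 186.9 kips.
1.25(99.0) + 1.5(186.9) = 404.1
P_u = 404.1 kips.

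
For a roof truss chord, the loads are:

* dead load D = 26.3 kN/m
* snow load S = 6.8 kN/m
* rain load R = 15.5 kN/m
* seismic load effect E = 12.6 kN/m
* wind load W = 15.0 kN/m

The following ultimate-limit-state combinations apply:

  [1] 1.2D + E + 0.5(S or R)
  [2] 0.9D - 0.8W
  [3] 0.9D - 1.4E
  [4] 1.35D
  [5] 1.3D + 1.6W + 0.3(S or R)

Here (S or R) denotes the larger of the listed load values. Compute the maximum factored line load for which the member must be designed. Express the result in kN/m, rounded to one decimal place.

62.8 kN/m

(S or R) → R = 15.5 kN/m.
[1] 1.2(26.3) + 1.0(12.6) + 0.5(15.5) = 51.9
[2] 0.9(26.3) - 0.8(15.0) = 23.7 - 12.0 = 11.7
[3] 0.9(26.3) - 1.4(12.6) = 6.0
[4] 1.35(26.3) = 35.5
[5] 1.3(26.3) + 1.6(15.0) + 0.3(15.5) = 62.8
Maximum is from combination 5.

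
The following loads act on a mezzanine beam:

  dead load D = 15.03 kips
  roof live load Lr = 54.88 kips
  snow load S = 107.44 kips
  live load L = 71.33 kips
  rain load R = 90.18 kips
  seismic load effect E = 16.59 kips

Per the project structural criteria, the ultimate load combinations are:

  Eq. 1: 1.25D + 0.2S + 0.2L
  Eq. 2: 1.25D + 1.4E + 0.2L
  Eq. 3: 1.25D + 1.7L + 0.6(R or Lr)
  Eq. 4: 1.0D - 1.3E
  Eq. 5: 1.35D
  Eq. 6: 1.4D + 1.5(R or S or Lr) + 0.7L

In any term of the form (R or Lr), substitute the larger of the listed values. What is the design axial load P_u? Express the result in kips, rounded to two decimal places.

232.13 kips

(R or Lr) → R = 90.18 kips; (R or S or Lr) → S = 107.44 kips.
Eq. 1: 1.25(15.03) + 0.2(107.44) + 0.2(71.33) = 54.54
Eq. 2: 1.25(15.03) + 1.4(16.59) + 0.2(71.33) = 56.28
Eq. 3: 1.25(15.03) + 1.7(71.33) + 0.6(90.18) = 194.16
Eq. 4: 1.0(15.03) - 1.3(16.59) = -6.54
Eq. 5: 1.35(15.03) = 20.29
Eq. 6: 1.4(15.03) + 1.5(107.44) + 0.7(71.33) = 232.13
The controlling combination is 6, giving 232.13 kips.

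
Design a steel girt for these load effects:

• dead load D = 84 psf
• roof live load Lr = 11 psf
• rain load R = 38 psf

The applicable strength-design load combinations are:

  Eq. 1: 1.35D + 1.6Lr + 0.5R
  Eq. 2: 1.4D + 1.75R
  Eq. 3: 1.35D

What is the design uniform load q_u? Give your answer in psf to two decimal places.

Eq. 1: 1.35(84) + 1.6(11) + 0.5(38) = 113.40 + 17.60 + 19.00 = 150.00
Eq. 2: 1.4(84) + 1.75(38) = 117.60 + 66.50 = 184.10
Eq. 3: 1.35(84) = 113.40
The controlling combination is 2, giving 184.10 psf.

184.10 psf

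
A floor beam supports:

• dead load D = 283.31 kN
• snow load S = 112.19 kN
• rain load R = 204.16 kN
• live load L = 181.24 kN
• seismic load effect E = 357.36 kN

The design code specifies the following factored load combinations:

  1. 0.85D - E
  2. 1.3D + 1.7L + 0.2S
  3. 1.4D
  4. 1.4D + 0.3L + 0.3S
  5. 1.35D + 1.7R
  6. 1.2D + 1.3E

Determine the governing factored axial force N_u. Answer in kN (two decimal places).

804.54 kN

1. 0.85(283.31) - 1.0(357.36) = -116.55
2. 1.3(283.31) + 1.7(181.24) + 0.2(112.19) = 698.85
3. 1.4(283.31) = 396.63
4. 1.4(283.31) + 0.3(181.24) + 0.3(112.19) = 484.66
5. 1.35(283.31) + 1.7(204.16) = 729.54
6. 1.2(283.31) + 1.3(357.36) = 804.54
Maximum is from combination 6.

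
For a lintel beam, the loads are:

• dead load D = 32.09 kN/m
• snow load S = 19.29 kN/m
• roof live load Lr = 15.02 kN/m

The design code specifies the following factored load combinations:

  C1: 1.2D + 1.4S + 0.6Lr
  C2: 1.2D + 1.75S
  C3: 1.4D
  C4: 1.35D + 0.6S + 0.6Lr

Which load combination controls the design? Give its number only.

C1: 1.2(32.09) + 1.4(19.29) + 0.6(15.02) = 38.51 + 27.01 + 9.01 = 74.53
C2: 1.2(32.09) + 1.75(19.29) = 38.51 + 33.76 = 72.27
C3: 1.4(32.09) = 44.93
C4: 1.35(32.09) + 0.6(19.29) + 0.6(15.02) = 63.91
The largest value is 74.53 kN/m from combination 1.

Combination 1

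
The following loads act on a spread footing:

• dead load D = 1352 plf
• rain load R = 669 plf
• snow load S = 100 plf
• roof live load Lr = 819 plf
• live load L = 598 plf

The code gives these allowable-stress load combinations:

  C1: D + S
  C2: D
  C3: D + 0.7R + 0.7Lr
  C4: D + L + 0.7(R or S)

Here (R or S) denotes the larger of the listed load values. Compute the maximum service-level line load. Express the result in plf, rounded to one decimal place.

(R or S) → R = 669 plf.
C1: 1.0(1352) + 1.0(100) = 1352.0 + 100.0 = 1452.0
C2: 1.0(1352) = 1352.0
C3: 1.0(1352) + 0.7(669) + 0.7(819) = 1352.0 + 468.3 + 573.3 = 2393.6
C4: 1.0(1352) + 1.0(598) + 0.7(669) = 1352.0 + 598.0 + 468.3 = 2418.3
Combination 4 governs: w = 2418.3 plf.

2418.3 plf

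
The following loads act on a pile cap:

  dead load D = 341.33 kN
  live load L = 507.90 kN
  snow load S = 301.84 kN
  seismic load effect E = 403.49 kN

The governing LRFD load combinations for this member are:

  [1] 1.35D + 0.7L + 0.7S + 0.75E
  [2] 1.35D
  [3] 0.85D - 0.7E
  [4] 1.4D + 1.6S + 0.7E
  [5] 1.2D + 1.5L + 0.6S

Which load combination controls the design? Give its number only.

Combination 5

[1] 1.35(341.33) + 0.7(507.90) + 0.7(301.84) + 0.75(403.49) = 1330.23
[2] 1.35(341.33) = 460.80
[3] 0.85(341.33) - 0.7(403.49) = 7.69
[4] 1.4(341.33) + 1.6(301.84) + 0.7(403.49) = 1243.25
[5] 1.2(341.33) + 1.5(507.90) + 0.6(301.84) = 1352.55
The largest value is 1352.55 kN from combination 5.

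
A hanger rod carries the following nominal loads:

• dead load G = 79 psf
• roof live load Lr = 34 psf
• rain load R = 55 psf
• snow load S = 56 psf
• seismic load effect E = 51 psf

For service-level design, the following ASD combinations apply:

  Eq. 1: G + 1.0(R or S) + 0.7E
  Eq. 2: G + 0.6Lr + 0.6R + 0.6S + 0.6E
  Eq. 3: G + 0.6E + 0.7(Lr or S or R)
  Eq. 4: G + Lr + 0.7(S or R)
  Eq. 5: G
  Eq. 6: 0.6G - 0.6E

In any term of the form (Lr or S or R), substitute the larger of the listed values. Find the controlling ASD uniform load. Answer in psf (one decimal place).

196.6 psf

(R or S) → S = 56 psf; (Lr or S or R) → S = 56 psf; (S or R) → S = 56 psf.
Eq. 1: 1.0(79) + 1.0(56) + 0.7(51) = 79.0 + 56.0 + 35.7 = 170.7
Eq. 2: 1.0(79) + 0.6(34) + 0.6(55) + 0.6(56) + 0.6(51) = 79.0 + 20.4 + 33.0 + 33.6 + 30.6 = 196.6
Eq. 3: 1.0(79) + 0.6(51) + 0.7(56) = 79.0 + 30.6 + 39.2 = 148.8
Eq. 4: 1.0(79) + 1.0(34) + 0.7(56) = 79.0 + 34.0 + 39.2 = 152.2
Eq. 5: 1.0(79) = 79.0
Eq. 6: 0.6(79) - 0.6(51) = 47.4 - 30.6 = 16.8
Maximum is from combination 2.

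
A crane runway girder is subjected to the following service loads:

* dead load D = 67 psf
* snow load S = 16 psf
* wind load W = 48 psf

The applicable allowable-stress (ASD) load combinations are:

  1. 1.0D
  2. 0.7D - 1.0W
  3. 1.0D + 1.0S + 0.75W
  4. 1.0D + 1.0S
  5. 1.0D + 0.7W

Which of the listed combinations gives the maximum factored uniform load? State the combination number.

Combination 3

1. 1.0(67) = 67.00
2. 0.7(67) - 1.0(48) = 46.90 - 48.00 = -1.10
3. 1.0(67) + 1.0(16) + 0.75(48) = 67.00 + 16.00 + 36.00 = 119.00
4. 1.0(67) + 1.0(16) = 67.00 + 16.00 = 83.00
5. 1.0(67) + 0.7(48) = 67.00 + 33.60 = 100.60
The largest value is 119.00 psf from combination 3.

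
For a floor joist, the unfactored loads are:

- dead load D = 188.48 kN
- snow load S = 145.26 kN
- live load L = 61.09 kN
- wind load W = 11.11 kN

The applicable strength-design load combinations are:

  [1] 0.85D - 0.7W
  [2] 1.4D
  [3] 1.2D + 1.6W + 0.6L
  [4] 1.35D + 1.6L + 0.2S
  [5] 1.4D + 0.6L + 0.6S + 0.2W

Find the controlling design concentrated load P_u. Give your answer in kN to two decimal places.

389.90 kN

[1] 0.85(188.48) - 0.7(11.11) = 160.21 - 7.78 = 152.43
[2] 1.4(188.48) = 263.87
[3] 1.2(188.48) + 1.6(11.11) + 0.6(61.09) = 226.18 + 17.78 + 36.65 = 280.61
[4] 1.35(188.48) + 1.6(61.09) + 0.2(145.26) = 254.45 + 97.74 + 29.05 = 381.24
[5] 1.4(188.48) + 0.6(61.09) + 0.6(145.26) + 0.2(11.11) = 263.87 + 36.65 + 87.16 + 2.22 = 389.90
The controlling combination is 5, giving 389.90 kN.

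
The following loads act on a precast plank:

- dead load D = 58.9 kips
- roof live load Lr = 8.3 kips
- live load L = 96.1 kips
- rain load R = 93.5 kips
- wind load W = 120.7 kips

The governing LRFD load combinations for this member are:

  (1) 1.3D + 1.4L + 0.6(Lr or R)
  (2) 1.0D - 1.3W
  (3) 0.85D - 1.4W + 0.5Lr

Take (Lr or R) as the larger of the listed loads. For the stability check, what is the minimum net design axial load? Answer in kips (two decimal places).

-114.77 kips

(Lr or R) → R = 93.5 kips.
(1) 1.3(58.9) + 1.4(96.1) + 0.6(93.5) = 76.57 + 134.54 + 56.10 = 267.21
(2) 1.0(58.9) - 1.3(120.7) = 58.90 - 156.91 = -98.01
(3) 0.85(58.9) - 1.4(120.7) + 0.5(8.3) = -114.77
Combination 3 gives the minimum: -114.77 kips.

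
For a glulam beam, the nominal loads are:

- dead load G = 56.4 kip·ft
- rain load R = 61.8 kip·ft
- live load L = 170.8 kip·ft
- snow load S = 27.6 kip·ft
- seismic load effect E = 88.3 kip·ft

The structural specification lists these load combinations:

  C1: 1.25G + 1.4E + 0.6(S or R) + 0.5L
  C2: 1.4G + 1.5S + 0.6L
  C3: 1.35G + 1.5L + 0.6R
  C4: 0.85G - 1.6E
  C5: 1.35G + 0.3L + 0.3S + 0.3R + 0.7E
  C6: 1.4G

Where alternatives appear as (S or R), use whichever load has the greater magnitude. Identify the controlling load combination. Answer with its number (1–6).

(S or R) → R = 61.8 kip·ft.
C1: 1.25(56.4) + 1.4(88.3) + 0.6(61.8) + 0.5(170.8) = 70.5 + 123.6 + 37.1 + 85.4 = 316.6
C2: 1.4(56.4) + 1.5(27.6) + 0.6(170.8) = 222.8
C3: 1.35(56.4) + 1.5(170.8) + 0.6(61.8) = 76.1 + 256.2 + 37.1 = 369.4
C4: 0.85(56.4) - 1.6(88.3) = -93.3
C5: 1.35(56.4) + 0.3(170.8) + 0.3(27.6) + 0.3(61.8) + 0.7(88.3) = 216.0
C6: 1.4(56.4) = 79.0
The largest value is 369.4 kip·ft from combination 3.

Combination 3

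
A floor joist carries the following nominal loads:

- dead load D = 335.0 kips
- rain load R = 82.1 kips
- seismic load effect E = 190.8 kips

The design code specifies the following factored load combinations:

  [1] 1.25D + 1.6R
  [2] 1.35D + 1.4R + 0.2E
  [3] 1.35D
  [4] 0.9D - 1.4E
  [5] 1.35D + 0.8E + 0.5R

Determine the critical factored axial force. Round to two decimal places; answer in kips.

645.94 kips

[1] 1.25(335.0) + 1.6(82.1) = 418.75 + 131.36 = 550.11
[2] 1.35(335.0) + 1.4(82.1) + 0.2(190.8) = 452.25 + 114.94 + 38.16 = 605.35
[3] 1.35(335.0) = 452.25
[4] 0.9(335.0) - 1.4(190.8) = 301.50 - 267.12 = 34.38
[5] 1.35(335.0) + 0.8(190.8) + 0.5(82.1) = 452.25 + 152.64 + 41.05 = 645.94
Maximum is from combination 5.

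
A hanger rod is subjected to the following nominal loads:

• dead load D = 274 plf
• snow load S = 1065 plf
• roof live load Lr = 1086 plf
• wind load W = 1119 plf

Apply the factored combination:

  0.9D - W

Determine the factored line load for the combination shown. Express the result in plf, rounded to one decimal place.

0.9(274) - 1.0(1119) = 246.6 - 1119.0 = -872.4
w_u = -872.4 plf.

-872.4 plf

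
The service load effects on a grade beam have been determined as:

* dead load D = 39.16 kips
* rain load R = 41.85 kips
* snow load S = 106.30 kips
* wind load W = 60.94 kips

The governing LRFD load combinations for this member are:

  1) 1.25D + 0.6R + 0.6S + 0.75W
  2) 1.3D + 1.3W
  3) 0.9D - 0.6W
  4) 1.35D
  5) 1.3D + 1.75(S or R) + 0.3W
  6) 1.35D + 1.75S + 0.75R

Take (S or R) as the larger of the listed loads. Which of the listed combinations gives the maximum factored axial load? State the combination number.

Combination 6

(S or R) → S = 106.30 kips.
1) 1.25(39.16) + 0.6(41.85) + 0.6(106.30) + 0.75(60.94) = 48.95 + 25.11 + 63.78 + 45.71 = 183.55
2) 1.3(39.16) + 1.3(60.94) = 50.91 + 79.22 = 130.13
3) 0.9(39.16) - 0.6(60.94) = 35.24 - 36.56 = -1.32
4) 1.35(39.16) = 52.87
5) 1.3(39.16) + 1.75(106.30) + 0.3(60.94) = 50.91 + 186.03 + 18.28 = 255.22
6) 1.35(39.16) + 1.75(106.30) + 0.75(41.85) = 270.28
The largest value is 270.28 kips from combination 6.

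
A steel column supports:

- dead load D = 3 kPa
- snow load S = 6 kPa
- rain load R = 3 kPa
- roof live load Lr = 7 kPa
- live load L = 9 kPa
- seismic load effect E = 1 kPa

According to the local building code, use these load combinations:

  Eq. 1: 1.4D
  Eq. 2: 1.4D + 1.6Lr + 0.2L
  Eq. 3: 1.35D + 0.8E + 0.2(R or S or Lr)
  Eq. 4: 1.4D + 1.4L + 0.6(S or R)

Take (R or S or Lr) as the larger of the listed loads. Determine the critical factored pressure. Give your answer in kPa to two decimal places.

20.40 kPa

(R or S or Lr) → Lr = 7 kPa; (S or R) → S = 6 kPa.
Eq. 1: 1.4(3) = 4.20
Eq. 2: 1.4(3) + 1.6(7) + 0.2(9) = 4.20 + 11.20 + 1.80 = 17.20
Eq. 3: 1.35(3) + 0.8(1) + 0.2(7) = 4.05 + 0.80 + 1.40 = 6.25
Eq. 4: 1.4(3) + 1.4(9) + 0.6(6) = 4.20 + 12.60 + 3.60 = 20.40
Maximum is from combination 4.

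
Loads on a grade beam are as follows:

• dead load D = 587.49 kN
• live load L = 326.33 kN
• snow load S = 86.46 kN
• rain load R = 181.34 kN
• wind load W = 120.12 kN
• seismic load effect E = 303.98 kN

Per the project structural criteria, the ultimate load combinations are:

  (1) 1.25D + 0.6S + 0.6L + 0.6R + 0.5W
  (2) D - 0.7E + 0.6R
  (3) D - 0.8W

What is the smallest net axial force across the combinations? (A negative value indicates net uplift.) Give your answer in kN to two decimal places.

483.51 kN

(1) 1.25(587.49) + 0.6(86.46) + 0.6(326.33) + 0.6(181.34) + 0.5(120.12) = 1150.90
(2) 1.0(587.49) - 0.7(303.98) + 0.6(181.34) = 483.51
(3) 1.0(587.49) - 0.8(120.12) = 491.39
Combination 2 gives the minimum: 483.51 kN.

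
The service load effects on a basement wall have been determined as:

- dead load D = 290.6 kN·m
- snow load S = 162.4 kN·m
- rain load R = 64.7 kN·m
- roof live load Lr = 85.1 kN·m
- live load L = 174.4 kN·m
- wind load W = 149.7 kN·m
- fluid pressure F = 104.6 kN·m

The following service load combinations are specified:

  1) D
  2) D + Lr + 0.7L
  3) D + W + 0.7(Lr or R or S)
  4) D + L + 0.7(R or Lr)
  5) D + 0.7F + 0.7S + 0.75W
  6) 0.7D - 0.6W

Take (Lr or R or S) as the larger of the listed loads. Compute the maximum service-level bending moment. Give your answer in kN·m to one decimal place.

589.8 kN·m

(Lr or R or S) → S = 162.4 kN·m; (R or Lr) → Lr = 85.1 kN·m.
1) 1.0(290.6) = 290.6
2) 1.0(290.6) + 1.0(85.1) + 0.7(174.4) = 497.8
3) 1.0(290.6) + 1.0(149.7) + 0.7(162.4) = 554.0
4) 1.0(290.6) + 1.0(174.4) + 0.7(85.1) = 524.6
5) 1.0(290.6) + 0.7(104.6) + 0.7(162.4) + 0.75(149.7) = 589.8
6) 0.7(290.6) - 0.6(149.7) = 113.6
Combination 5 governs: M = 589.8 kN·m.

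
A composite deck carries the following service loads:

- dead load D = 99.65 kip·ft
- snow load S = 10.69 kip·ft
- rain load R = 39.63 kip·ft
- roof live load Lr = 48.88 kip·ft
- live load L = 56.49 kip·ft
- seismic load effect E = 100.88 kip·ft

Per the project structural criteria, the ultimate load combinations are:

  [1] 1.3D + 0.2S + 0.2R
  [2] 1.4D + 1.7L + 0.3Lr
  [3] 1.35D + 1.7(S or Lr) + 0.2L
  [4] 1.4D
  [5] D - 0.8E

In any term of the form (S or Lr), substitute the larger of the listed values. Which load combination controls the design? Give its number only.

Combination 2

(S or Lr) → Lr = 48.88 kip·ft.
[1] 1.3(99.65) + 0.2(10.69) + 0.2(39.63) = 139.61
[2] 1.4(99.65) + 1.7(56.49) + 0.3(48.88) = 250.21
[3] 1.35(99.65) + 1.7(48.88) + 0.2(56.49) = 228.92
[4] 1.4(99.65) = 139.51
[5] 1.0(99.65) - 0.8(100.88) = 99.65 - 80.70 = 18.95
The largest value is 250.21 kip·ft from combination 2.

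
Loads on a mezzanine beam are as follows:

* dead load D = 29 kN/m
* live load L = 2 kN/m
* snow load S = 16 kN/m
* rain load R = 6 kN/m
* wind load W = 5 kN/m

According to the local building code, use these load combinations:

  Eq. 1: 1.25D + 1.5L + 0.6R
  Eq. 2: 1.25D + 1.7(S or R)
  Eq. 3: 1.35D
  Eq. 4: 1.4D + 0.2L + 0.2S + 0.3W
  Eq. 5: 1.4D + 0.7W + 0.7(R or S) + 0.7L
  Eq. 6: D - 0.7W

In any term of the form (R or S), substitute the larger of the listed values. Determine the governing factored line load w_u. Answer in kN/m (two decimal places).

(S or R) → S = 16 kN/m; (R or S) → S = 16 kN/m.
Eq. 1: 1.25(29) + 1.5(2) + 0.6(6) = 42.85
Eq. 2: 1.25(29) + 1.7(16) = 63.45
Eq. 3: 1.35(29) = 39.15
Eq. 4: 1.4(29) + 0.2(2) + 0.2(16) + 0.3(5) = 45.70
Eq. 5: 1.4(29) + 0.7(5) + 0.7(16) + 0.7(2) = 56.70
Eq. 6: 1.0(29) - 0.7(5) = 25.50
The controlling combination is 2, giving 63.45 kN/m.

63.45 kN/m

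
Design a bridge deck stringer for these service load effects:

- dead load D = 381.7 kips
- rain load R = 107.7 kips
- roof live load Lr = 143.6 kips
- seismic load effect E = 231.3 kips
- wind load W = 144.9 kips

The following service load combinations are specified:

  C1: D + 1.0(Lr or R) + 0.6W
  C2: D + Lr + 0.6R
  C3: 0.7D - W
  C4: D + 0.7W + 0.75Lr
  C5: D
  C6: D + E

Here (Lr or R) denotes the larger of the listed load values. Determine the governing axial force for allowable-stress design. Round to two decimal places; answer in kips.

(Lr or R) → Lr = 143.6 kips.
C1: 1.0(381.7) + 1.0(143.6) + 0.6(144.9) = 381.70 + 143.60 + 86.94 = 612.24
C2: 1.0(381.7) + 1.0(143.6) + 0.6(107.7) = 381.70 + 143.60 + 64.62 = 589.92
C3: 0.7(381.7) - 1.0(144.9) = 267.19 - 144.90 = 122.29
C4: 1.0(381.7) + 0.7(144.9) + 0.75(143.6) = 381.70 + 101.43 + 107.70 = 590.83
C5: 1.0(381.7) = 381.70
C6: 1.0(381.7) + 1.0(231.3) = 381.70 + 231.30 = 613.00
Maximum is from combination 6.

613.00 kips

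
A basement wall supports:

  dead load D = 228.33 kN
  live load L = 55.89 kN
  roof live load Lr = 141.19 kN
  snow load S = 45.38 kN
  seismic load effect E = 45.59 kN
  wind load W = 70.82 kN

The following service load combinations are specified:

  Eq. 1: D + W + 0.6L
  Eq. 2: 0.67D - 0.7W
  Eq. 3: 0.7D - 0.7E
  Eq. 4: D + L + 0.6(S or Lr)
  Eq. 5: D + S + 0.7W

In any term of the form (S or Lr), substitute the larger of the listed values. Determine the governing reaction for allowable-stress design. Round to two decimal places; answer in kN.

368.93 kN

(S or Lr) → Lr = 141.19 kN.
Eq. 1: 1.0(228.33) + 1.0(70.82) + 0.6(55.89) = 228.33 + 70.82 + 33.53 = 332.68
Eq. 2: 0.67(228.33) - 0.7(70.82) = 152.98 - 49.57 = 103.41
Eq. 3: 0.7(228.33) - 0.7(45.59) = 159.83 - 31.91 = 127.92
Eq. 4: 1.0(228.33) + 1.0(55.89) + 0.6(141.19) = 228.33 + 55.89 + 84.71 = 368.93
Eq. 5: 1.0(228.33) + 1.0(45.38) + 0.7(70.82) = 228.33 + 45.38 + 49.57 = 323.28
The controlling combination is 4, giving 368.93 kN.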